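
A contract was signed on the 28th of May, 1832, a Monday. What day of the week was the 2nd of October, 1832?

May 1832: 31 − 28 = 3 days remain.
Then June (30), July (31), August (31), September (30): 30 + 31 + 31 + 30 = 122 days.
October 1–2, 1832: 2 days.
Total: 3 + 122 + 2 = 127 days.
127 mod 7 = 1, so 1 day after Monday is Tuesday.

Tuesday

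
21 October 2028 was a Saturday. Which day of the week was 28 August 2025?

Count forward from the earlier date (August 28, 2025) to the later (October 21, 2028):
August 28, 2025 → August 28, 2026: 365 days.
August 28, 2026 → August 28, 2027: 365 days.
August 28, 2027 → August 28, 2028: 366 days (2028 is a leap year).
August 2028: 31 − 28 = 3 days remain.
Then September (30): 30 days.
October 1–21, 2028: 21 days.
Residual: 54 days.
Total: 1150 days.
1150 mod 7 = 2, so 2 days before Saturday is Thursday.

Thursday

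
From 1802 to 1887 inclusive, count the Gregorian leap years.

21

Years divisible by 4: 1804, 1808, …, 1884 — 21 in all.
No century exceptions apply. Count: 21.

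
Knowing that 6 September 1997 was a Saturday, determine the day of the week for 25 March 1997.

Count forward from the earlier date (March 25, 1997) to the later (September 6, 1997):
March 1997: 31 − 25 = 6 days remain.
Then April (30), May (31), June (30), July (31), August (31): 30 + 31 + 30 + 31 + 31 = 153 days.
September 1–6, 1997: 6 days.
Total: 6 + 153 + 6 = 165 days.
165 mod 7 = 4, so 4 days before Saturday is Tuesday.

Tuesday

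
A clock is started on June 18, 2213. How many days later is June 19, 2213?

Within June 2213: 19 − 18 = 1 day.

1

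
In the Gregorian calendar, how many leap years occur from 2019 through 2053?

Years divisible by 4 in [2019, 2053]: 2020, 2024, 2028, 2032, 2036, 2040, 2044, 2048, 2052.
No century exceptions apply. Count: 9.

9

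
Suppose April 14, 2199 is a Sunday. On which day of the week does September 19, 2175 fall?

Count forward from the earlier date (September 19, 2175) to the later (April 14, 2199):
Day-of-year of September 19, 2175: 262.
Day-of-year of April 14, 2199: 104.
2175 has 365 days, so 365 − 262 = 103 days remain in 2175.
Full years 2176–2198: 17 common + 6 leap = 17×365 + 6×366 = 8401 days.
Total: 103 + 8401 + 104 = 8608 days.
8608 mod 7 = 5, so 5 days before Sunday is Tuesday.

Tuesday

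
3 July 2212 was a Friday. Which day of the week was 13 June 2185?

Monday

Count forward from the earlier date (June 13, 2185) to the later (July 3, 2212):
From June 13, 2185 to June 13, 2212: 27 years, of which 6 contain a Feb 29 — 21×365 + 6×366 = 9861 days.
(2200 is not a leap year (divisible by 100 but not 400).)
June 2212: 30 − 13 = 17 days remain.
July 1–3, 2212: 3 days.
Residual: 20 days.
Total: 9881 days.
9881 mod 7 = 4, so 4 days before Friday is Monday.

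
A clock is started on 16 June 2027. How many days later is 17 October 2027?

June 2027: 30 − 16 = 14 days remain.
Then July (31), August (31), September (30): 31 + 31 + 30 = 92 days.
October 1–17, 2027: 17 days.
Total: 14 + 92 + 17 = 123 days.

123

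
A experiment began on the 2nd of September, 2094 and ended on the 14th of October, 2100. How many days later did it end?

September 2, 2094 → September 2, 2095: 365 days.
September 2, 2095 → September 2, 2096: 366 days (2096 is a leap year).
September 2, 2096 → September 2, 2097: 365 days.
September 2, 2097 → September 2, 2098: 365 days.
September 2, 2098 → September 2, 2099: 365 days.
September 2, 2099 → September 2, 2100: 365 days (2100 is not a leap year (divisible by 100 but not 400)).
September 2100: 30 − 2 = 28 days remain.
October 1–14, 2100: 14 days.
Residual: 42 days.
Total: 2233 days.

2233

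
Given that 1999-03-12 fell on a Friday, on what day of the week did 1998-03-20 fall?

Count forward from the earlier date (March 20, 1998) to the later (March 12, 1999):
March 1998: 31 − 20 = 11 days remain.
Then 11 full months totalling 334 days.
March 1–12, 1999: 12 days.
Residual: 357 days.
Total: 357 days.
357 is a multiple of 7, so 1998-03-20 falls on the same weekday: Friday.

Friday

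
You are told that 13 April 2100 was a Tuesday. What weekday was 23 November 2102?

Thursday

April 13, 2100 → April 13, 2101: 365 days.
April 13, 2101 → April 13, 2102: 365 days.
April 2102: 30 − 13 = 17 days remain.
Then May (31), June (30), July (31), August (31), September (30), October (31): 31 + 30 + 31 + 31 + 30 + 31 = 184 days.
November 1–23, 2102: 23 days.
Residual: 224 days.
Total: 954 days.
954 mod 7 = 2, so 2 days after Tuesday is Thursday.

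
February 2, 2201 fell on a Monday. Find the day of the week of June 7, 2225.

Day-of-year of February 2, 2201: 33.
Day-of-year of June 7, 2225: 158.
2201 has 365 days, so 365 − 33 = 332 days remain in 2201.
Full years 2202–2224: 17 common + 6 leap = 17×365 + 6×366 = 8401 days.
Total: 332 + 8401 + 158 = 8891 days.
8891 mod 7 = 1, so 1 day after Monday is Tuesday.

Tuesday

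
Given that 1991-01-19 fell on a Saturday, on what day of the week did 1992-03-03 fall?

January 19, 1991 → January 19, 1992: 365 days.
January 1992: 31 − 19 = 12 days remain.
Then February 1992 (29): 29 days.
March 1–3, 1992: 3 days.
Residual: 44 days.
Total: 409 days.
409 mod 7 = 3, so 3 days after Saturday is Tuesday.

Tuesday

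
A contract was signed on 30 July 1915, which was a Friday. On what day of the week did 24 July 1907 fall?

Wednesday

Count forward from the earlier date (July 24, 1907) to the later (July 30, 1915):
From July 24, 1907 to July 24, 1915: 8 years, of which 2 contain a Feb 29 — 6×365 + 2×366 = 2922 days.
Within July 1915: 30 − 24 = 6 days.
Total: 2928 days.
2928 mod 7 = 2, so 2 days before Friday is Wednesday.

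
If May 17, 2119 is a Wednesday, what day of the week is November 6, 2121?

May 17, 2119 → May 17, 2120: 366 days (2120 is a leap year).
May 17, 2120 → May 17, 2121: 365 days.
May 2121: 31 − 17 = 14 days remain.
Then June (30), July (31), August (31), September (30), October (31): 30 + 31 + 31 + 30 + 31 = 153 days.
November 1–6, 2121: 6 days.
Residual: 173 days.
Total: 904 days.
904 mod 7 = 1, so 1 day after Wednesday is Thursday.

Thursday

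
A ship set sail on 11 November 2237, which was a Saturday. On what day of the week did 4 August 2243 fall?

Day-of-year of November 11, 2237: 315.
Day-of-year of August 4, 2243: 216.
2237 has 365 days, so 365 − 315 = 50 days remain in 2237.
Full years: 2238: 365; 2239: 365; 2240: 366; 2241: 365; 2242: 365. Sum = 1826.
Total: 50 + 1826 + 216 = 2092 days.
2092 mod 7 = 6, so 6 days after Saturday is Friday.

Friday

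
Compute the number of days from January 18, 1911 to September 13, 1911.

January 1911: 31 − 18 = 13 days remain.
Then February 1911 (28), March (31), April (30), May (31), June (30), July (31), August (31): 28 + 31 + 30 + 31 + 30 + 31 + 31 = 212 days.
September 1–13, 1911: 13 days.
Total: 13 + 212 + 13 = 238 days.

238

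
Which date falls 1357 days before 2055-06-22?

2051-10-04

Count 1357 days before June 22, 2055:
October 4, 2051 → October 4, 2052: 366 days (2052 is a leap year).
October 4, 2052 → October 4, 2053: 365 days.
October 4, 2053 → October 4, 2054: 365 days.
October 2054: 31 − 4 = 27 days remain.
Then November (30), December (31), January (31), February 2055 (28), March (31), April (30), May (31): 30 + 31 + 31 + 28 + 31 + 30 + 31 = 212 days.
June 1–22, 2055: 22 days.
Residual: 261 days.
Total: 1357 days.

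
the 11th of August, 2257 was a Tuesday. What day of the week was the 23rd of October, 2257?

August 2257: 31 − 11 = 20 days remain.
Then September (30): 30 days.
October 1–23, 2257: 23 days.
Total: 20 + 30 + 23 = 73 days.
73 mod 7 = 3, so 3 days after Tuesday is Friday.

Friday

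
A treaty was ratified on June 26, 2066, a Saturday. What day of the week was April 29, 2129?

From June 26, 2066 to June 26, 2128: 62 years, of which 15 contain a Feb 29 — 47×365 + 15×366 = 22645 days.
(2100 is not a leap year (divisible by 100 but not 400).)
June 2128: 30 − 26 = 4 days remain.
Then 9 full months totalling 274 days.
April 1–29, 2129: 29 days.
Residual: 307 days.
Total: 22952 days.
22952 mod 7 = 6, so 6 days after Saturday is Friday.

Friday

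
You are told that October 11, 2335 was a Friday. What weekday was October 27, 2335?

Within October 2335: 27 − 11 = 16 days.
16 mod 7 = 2, so 2 days after Friday is Sunday.

Sunday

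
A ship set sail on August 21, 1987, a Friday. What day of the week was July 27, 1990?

Friday

August 21, 1987 → August 21, 1988: 366 days (1988 is a leap year).
August 21, 1988 → August 21, 1989: 365 days.
August 1989: 31 − 21 = 10 days remain.
Then 10 full months totalling 303 days.
July 1–27, 1990: 27 days.
Residual: 340 days.
Total: 1071 days.
1071 is a multiple of 7, so July 27, 1990 falls on the same weekday: Friday.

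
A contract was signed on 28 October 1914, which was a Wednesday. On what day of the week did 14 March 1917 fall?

Wednesday

October 28, 1914 → October 28, 1915: 365 days.
October 28, 1915 → October 28, 1916: 366 days (1916 is a leap year).
October 1916: 31 − 28 = 3 days remain.
Then November (30), December (31), January (31), February 1917 (28): 30 + 31 + 31 + 28 = 120 days.
March 1–14, 1917: 14 days.
Residual: 137 days.
Total: 868 days.
868 is a multiple of 7, so 14 March 1917 falls on the same weekday: Wednesday.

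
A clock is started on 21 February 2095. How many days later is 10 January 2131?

13106

From February 21, 2095 to February 21, 2130: 35 years, of which 8 contain a Feb 29 — 27×365 + 8×366 = 12783 days.
(2100 is not a leap year (divisible by 100 but not 400).)
February 2130: 28 − 21 = 7 days remain (2130 is not a leap year, so February has 28 days).
Then 10 full months totalling 306 days.
January 1–10, 2131: 10 days.
Residual: 323 days.
Total: 13106 days.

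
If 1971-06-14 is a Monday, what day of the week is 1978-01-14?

Day-of-year of June 14, 1971: 165.
Day-of-year of January 14, 1978: 14.
1971 has 365 days, so 365 − 165 = 200 days remain in 1971.
Full years: 1972: 366; 1973: 365; 1974: 365; 1975: 365; 1976: 366; 1977: 365. Sum = 2192.
Total: 200 + 2192 + 14 = 2406 days.
2406 mod 7 = 5, so 5 days after Monday is Saturday.

Saturday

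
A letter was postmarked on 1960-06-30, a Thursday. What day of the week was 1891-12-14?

Count forward from the earlier date (December 14, 1891) to the later (June 30, 1960):
Day-of-year of December 14, 1891: 348.
Day-of-year of June 30, 1960: 182.
1891 has 365 days, so 365 − 348 = 17 days remain in 1891.
Full years 1892–1959: 52 common + 16 leap = 52×365 + 16×366 = 24836 days.
Total: 17 + 24836 + 182 = 25035 days.
25035 mod 7 = 3, so 3 days before Thursday is Monday.

Monday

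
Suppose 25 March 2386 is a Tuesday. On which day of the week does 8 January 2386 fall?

Count forward from the earlier date (January 8, 2386) to the later (March 25, 2386):
January 2386: 31 − 8 = 23 days remain.
Then February 2386 (28): 28 days.
March 1–25, 2386: 25 days.
Total: 23 + 28 + 25 = 76 days.
76 mod 7 = 6, so 6 days before Tuesday is Wednesday.

Wednesday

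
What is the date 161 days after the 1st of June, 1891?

the 9th of November, 1891

Count 161 days after June 1, 1891:
June 1891: 30 − 1 = 29 days remain.
Then July (31), August (31), September (30), October (31): 31 + 31 + 30 + 31 = 123 days.
November 1–9, 1891: 9 days.
Total: 29 + 123 + 9 = 161 days.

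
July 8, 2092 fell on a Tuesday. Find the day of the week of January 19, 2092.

Saturday

Count forward from the earlier date (January 19, 2092) to the later (July 8, 2092):
January 2092: 31 − 19 = 12 days remain.
Then February 2092 (29), March (31), April (30), May (31), June (30): 29 + 31 + 30 + 31 + 30 = 151 days.
July 1–8, 2092: 8 days.
Total: 12 + 151 + 8 = 171 days.
171 mod 7 = 3, so 3 days before Tuesday is Saturday.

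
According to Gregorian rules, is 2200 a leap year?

No

2200 is not a leap year (divisible by 100 but not 400).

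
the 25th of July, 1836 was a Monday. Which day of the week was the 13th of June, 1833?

Count forward from the earlier date (June 13, 1833) to the later (July 25, 1836):
Day-of-year of June 13, 1833: 164.
Day-of-year of July 25, 1836: 207.
1833 has 365 days, so 365 − 164 = 201 days remain in 1833.
Full years: 1834: 365; 1835: 365. Sum = 730.
Total: 201 + 730 + 207 = 1138 days.
1138 mod 7 = 4, so 4 days before Monday is Thursday.

Thursday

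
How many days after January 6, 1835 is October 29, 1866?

From January 6, 1835 to January 6, 1866: 31 years, of which 8 contain a Feb 29 — 23×365 + 8×366 = 11323 days.
January 1866: 31 − 6 = 25 days remain.
Then February 1866 (28), March (31), April (30), May (31), June (30), July (31), August (31), September (30): 28 + 31 + 30 + 31 + 30 + 31 + 31 + 30 = 242 days.
October 1–29, 1866: 29 days.
Residual: 296 days.
Total: 11619 days.

11619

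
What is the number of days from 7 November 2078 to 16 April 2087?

3082

From November 7, 2078 to November 7, 2086: 8 years, of which 2 contain a Feb 29 — 6×365 + 2×366 = 2922 days.
November 2086: 30 − 7 = 23 days remain.
Then December (31), January (31), February 2087 (28), March (31): 31 + 31 + 28 + 31 = 121 days.
April 1–16, 2087: 16 days.
Residual: 160 days.
Total: 3082 days.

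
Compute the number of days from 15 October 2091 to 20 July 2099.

2835

From October 15, 2091 to October 15, 2098: 7 years, of which 2 contain a Feb 29 — 5×365 + 2×366 = 2557 days.
October 2098: 31 − 15 = 16 days remain.
Then November (30), December (31), January (31), February 2099 (28), March (31), April (30), May (31), June (30): 30 + 31 + 31 + 28 + 31 + 30 + 31 + 30 = 242 days.
July 1–20, 2099: 20 days.
Residual: 278 days.
Total: 2835 days.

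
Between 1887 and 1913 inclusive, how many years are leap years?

Years divisible by 4 in [1887, 1913]: 1888, 1892, 1896, 1900, 1904, 1908, 1912.
Of these, 1900 is divisible by 100 but not 400, so not leap.
Leap years: 7 − 1 = 6.

6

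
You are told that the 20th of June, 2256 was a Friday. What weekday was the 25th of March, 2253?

Count forward from the earlier date (March 25, 2253) to the later (June 20, 2256):
March 25, 2253 → March 25, 2254: 365 days.
March 25, 2254 → March 25, 2255: 365 days.
March 25, 2255 → March 25, 2256: 366 days (2256 is a leap year).
March 2256: 31 − 25 = 6 days remain.
Then April (30), May (31): 30 + 31 = 61 days.
June 1–20, 2256: 20 days.
Residual: 87 days.
Total: 1183 days.
1183 is a multiple of 7, so the 25th of March, 2253 falls on the same weekday: Friday.

Friday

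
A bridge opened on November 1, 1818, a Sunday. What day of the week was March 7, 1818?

Count forward from the earlier date (March 7, 1818) to the later (November 1, 1818):
March 1818: 31 − 7 = 24 days remain.
Then April (30), May (31), June (30), July (31), August (31), September (30), October (31): 30 + 31 + 30 + 31 + 31 + 30 + 31 = 214 days.
November 1, 1818: 1 day.
Total: 24 + 214 + 1 = 239 days.
239 mod 7 = 1, so 1 day before Sunday is Saturday.

Saturday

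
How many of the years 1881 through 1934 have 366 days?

Years divisible by 4: 1884, 1888, …, 1932 — 13 in all.
Of these, 1900 is divisible by 100 but not 400, so not leap.
Leap years: 13 − 1 = 12.

12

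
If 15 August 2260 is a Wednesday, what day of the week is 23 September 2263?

Day-of-year of August 15, 2260: 228.
Day-of-year of September 23, 2263: 266.
2260 has 366 days, so 366 − 228 = 138 days remain in 2260.
Full years: 2261: 365; 2262: 365. Sum = 730.
Total: 138 + 730 + 266 = 1134 days.
1134 is a multiple of 7, so 23 September 2263 falls on the same weekday: Wednesday.

Wednesday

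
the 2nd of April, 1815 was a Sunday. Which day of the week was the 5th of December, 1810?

Wednesday

Count forward from the earlier date (December 5, 1810) to the later (April 2, 1815):
December 5, 1810 → December 5, 1811: 365 days.
December 5, 1811 → December 5, 1812: 366 days (1812 is a leap year).
December 5, 1812 → December 5, 1813: 365 days.
December 5, 1813 → December 5, 1814: 365 days.
December 1814: 31 − 5 = 26 days remain.
Then January (31), February 1815 (28), March (31): 31 + 28 + 31 = 90 days.
April 1–2, 1815: 2 days.
Residual: 118 days.
Total: 1579 days.
1579 mod 7 = 4, so 4 days before Sunday is Wednesday.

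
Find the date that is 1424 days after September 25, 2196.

August 20, 2200

Count 1424 days after September 25, 2196:
Day-of-year of September 25, 2196: 269.
Day-of-year of August 20, 2200: 232.
2196 has 366 days, so 366 − 269 = 97 days remain in 2196.
Full years: 2197: 365; 2198: 365; 2199: 365. Sum = 1095.
Total: 97 + 1095 + 232 = 1424 days.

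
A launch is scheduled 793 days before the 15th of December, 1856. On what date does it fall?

the 14th of October, 1854

Count 793 days before December 15, 1856:
October 14, 1854 → October 14, 1855: 365 days.
October 14, 1855 → October 14, 1856: 366 days (1856 is a leap year).
October 1856: 31 − 14 = 17 days remain.
Then November (30): 30 days.
December 1–15, 1856: 15 days.
Residual: 62 days.
Total: 793 days.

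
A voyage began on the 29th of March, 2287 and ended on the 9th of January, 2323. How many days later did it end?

Day-of-year of March 29, 2287: 88.
Day-of-year of January 9, 2323: 9.
2287 has 365 days, so 365 − 88 = 277 days remain in 2287.
Full years 2288–2322: 27 common + 8 leap = 27×365 + 8×366 = 12783 days.
Total: 277 + 12783 + 9 = 13069 days.

13069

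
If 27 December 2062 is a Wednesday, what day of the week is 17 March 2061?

Count forward from the earlier date (March 17, 2061) to the later (December 27, 2062):
Day-of-year of March 17, 2061: 76.
Day-of-year of December 27, 2062: 361.
2061 has 365 days, so 365 − 76 = 289 days remain in 2061.
Total: 289 + 361 = 650 days.
650 mod 7 = 6, so 6 days before Wednesday is Thursday.

Thursday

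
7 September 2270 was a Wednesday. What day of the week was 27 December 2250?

Friday

Count forward from the earlier date (December 27, 2250) to the later (September 7, 2270):
From December 27, 2250 to December 27, 2269: 19 years, of which 5 contain a Feb 29 — 14×365 + 5×366 = 6940 days.
December 2269: 31 − 27 = 4 days remain.
Then January (31), February 2270 (28), March (31), April (30), May (31), June (30), July (31), August (31): 31 + 28 + 31 + 30 + 31 + 30 + 31 + 31 = 243 days.
September 1–7, 2270: 7 days.
Residual: 254 days.
Total: 7194 days.
7194 mod 7 = 5, so 5 days before Wednesday is Friday.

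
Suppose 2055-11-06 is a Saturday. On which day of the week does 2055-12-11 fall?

Saturday

November 2055: 30 − 6 = 24 days remain.
December 1–11, 2055: 11 days.
Total: 24 + 11 = 35 days.
35 is a multiple of 7, so 2055-12-11 falls on the same weekday: Saturday.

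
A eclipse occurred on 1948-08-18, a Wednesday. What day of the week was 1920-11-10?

Count forward from the earlier date (November 10, 1920) to the later (August 18, 1948):
Day-of-year of November 10, 1920: 315.
Day-of-year of August 18, 1948: 231.
1920 has 366 days, so 366 − 315 = 51 days remain in 1920.
Full years 1921–1947: 21 common + 6 leap = 21×365 + 6×366 = 9861 days.
Total: 51 + 9861 + 231 = 10143 days.
10143 is a multiple of 7, so 1920-11-10 falls on the same weekday: Wednesday.

Wednesday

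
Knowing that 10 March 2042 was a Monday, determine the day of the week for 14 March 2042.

Friday

Within March 2042: 14 − 10 = 4 days.
4 mod 7 = 4, so 4 days after Monday is Friday.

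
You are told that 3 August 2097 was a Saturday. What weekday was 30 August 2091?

Thursday

Count forward from the earlier date (August 30, 2091) to the later (August 3, 2097):
August 30, 2091 → August 30, 2092: 366 days (2092 is a leap year).
August 30, 2092 → August 30, 2093: 365 days.
August 30, 2093 → August 30, 2094: 365 days.
August 30, 2094 → August 30, 2095: 365 days.
August 30, 2095 → August 30, 2096: 366 days (2096 is a leap year).
August 2096: 31 − 30 = 1 day remains.
Then 11 full months totalling 334 days.
August 1–3, 2097: 3 days.
Residual: 338 days.
Total: 2165 days.
2165 mod 7 = 2, so 2 days before Saturday is Thursday.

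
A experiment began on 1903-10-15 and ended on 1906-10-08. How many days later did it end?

1089

October 15, 1903 → October 15, 1904: 366 days (1904 is a leap year).
October 15, 1904 → October 15, 1905: 365 days.
October 1905: 31 − 15 = 16 days remain.
Then 11 full months totalling 334 days.
October 1–8, 1906: 8 days.
Residual: 358 days.
Total: 1089 days.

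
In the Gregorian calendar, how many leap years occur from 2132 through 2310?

Years divisible by 4: 2132, 2136, …, 2308 — 45 in all.
Of these, 2200, 2300 are divisible by 100 but not 400, so not leap.
Leap years: 45 − 2 = 43.

43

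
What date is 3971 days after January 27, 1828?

December 11, 1838

Count 3971 days after January 27, 1828:
Day-of-year of January 27, 1828: 27.
Day-of-year of December 11, 1838: 345.
1828 has 366 days, so 366 − 27 = 339 days remain in 1828.
Full years 1829–1837: 7 common + 2 leap = 7×365 + 2×366 = 3287 days.
Total: 339 + 3287 + 345 = 3971 days.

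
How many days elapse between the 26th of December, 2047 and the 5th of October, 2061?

From December 26, 2047 to December 26, 2060: 13 years, of which 4 contain a Feb 29 — 9×365 + 4×366 = 4749 days.
December 2060: 31 − 26 = 5 days remain.
Then 9 full months totalling 273 days.
October 1–5, 2061: 5 days.
Residual: 283 days.
Total: 5032 days.

5032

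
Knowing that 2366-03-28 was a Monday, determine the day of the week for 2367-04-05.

March 28, 2366 → March 28, 2367: 365 days.
March 2367: 31 − 28 = 3 days remain.
April 1–5, 2367: 5 days.
Residual: 8 days.
Total: 373 days.
373 mod 7 = 2, so 2 days after Monday is Wednesday.

Wednesday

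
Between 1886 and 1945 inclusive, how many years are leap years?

14

Years divisible by 4: 1888, 1892, …, 1944 — 15 in all.
Of these, 1900 is divisible by 100 but not 400, so not leap.
Leap years: 15 − 1 = 14.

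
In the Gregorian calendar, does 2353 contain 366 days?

No

2353 is not a leap year.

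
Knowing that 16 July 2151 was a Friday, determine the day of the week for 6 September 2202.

From July 16, 2151 to July 16, 2202: 51 years, of which 12 contain a Feb 29 — 39×365 + 12×366 = 18627 days.
(2200 is not a leap year (divisible by 100 but not 400).)
July 2202: 31 − 16 = 15 days remain.
Then August (31): 31 days.
September 1–6, 2202: 6 days.
Residual: 52 days.
Total: 18679 days.
18679 mod 7 = 3, so 3 days after Friday is Monday.

Monday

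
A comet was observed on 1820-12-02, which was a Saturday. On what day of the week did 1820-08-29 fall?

Count forward from the earlier date (August 29, 1820) to the later (December 2, 1820):
August 1820: 31 − 29 = 2 days remain.
Then September (30), October (31), November (30): 30 + 31 + 30 = 91 days.
December 1–2, 1820: 2 days.
Total: 2 + 91 + 2 = 95 days.
95 mod 7 = 4, so 4 days before Saturday is Tuesday.

Tuesday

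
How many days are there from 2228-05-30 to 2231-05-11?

May 30, 2228 → May 30, 2229: 365 days.
May 30, 2229 → May 30, 2230: 365 days.
May 2230: 31 − 30 = 1 day remains.
Then 11 full months totalling 334 days.
May 1–11, 2231: 11 days.
Residual: 346 days.
Total: 1076 days.

1076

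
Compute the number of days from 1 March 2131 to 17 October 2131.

March 2131: 31 − 1 = 30 days remain.
Then April (30), May (31), June (30), July (31), August (31), September (30): 30 + 31 + 30 + 31 + 31 + 30 = 183 days.
October 1–17, 2131: 17 days.
Total: 30 + 183 + 17 = 230 days.

230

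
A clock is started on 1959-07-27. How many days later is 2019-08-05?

21924

From July 27, 1959 to July 27, 2019: 60 years, of which 15 contain a Feb 29 — 45×365 + 15×366 = 21915 days.
(2000 is a leap year (divisible by 400).)
July 2019: 31 − 27 = 4 days remain.
August 1–5, 2019: 5 days.
Residual: 9 days.
Total: 21924 days.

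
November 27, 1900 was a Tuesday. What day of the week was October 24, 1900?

Count forward from the earlier date (October 24, 1900) to the later (November 27, 1900):
October 1900: 31 − 24 = 7 days remain.
November 1–27, 1900: 27 days.
Total: 7 + 27 = 34 days.
34 mod 7 = 6, so 6 days before Tuesday is Wednesday.

Wednesday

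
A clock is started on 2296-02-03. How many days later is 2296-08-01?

180

February 2296: 29 − 3 = 26 days remain (2296 is a leap year, so February has 29 days).
Then March (31), April (30), May (31), June (30), July (31): 31 + 30 + 31 + 30 + 31 = 153 days.
August 1, 2296: 1 day.
Total: 26 + 153 + 1 = 180 days.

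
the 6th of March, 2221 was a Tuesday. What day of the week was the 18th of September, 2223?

Thursday

March 2221: 31 − 6 = 25 days remain.
Then 29 full months totalling 883 days.
September 1–18, 2223: 18 days.
Total: 25 + 883 + 18 = 926 days.
926 mod 7 = 2, so 2 days after Tuesday is Thursday.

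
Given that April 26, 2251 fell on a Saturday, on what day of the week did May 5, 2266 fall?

Saturday

From April 26, 2251 to April 26, 2266: 15 years, of which 4 contain a Feb 29 — 11×365 + 4×366 = 5479 days.
April 2266: 30 − 26 = 4 days remain.
May 1–5, 2266: 5 days.
Residual: 9 days.
Total: 5488 days.
5488 is a multiple of 7, so May 5, 2266 falls on the same weekday: Saturday.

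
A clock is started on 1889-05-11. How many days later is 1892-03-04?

Day-of-year of May 11, 1889: 131.
Day-of-year of March 4, 1892: 64.
1889 has 365 days, so 365 − 131 = 234 days remain in 1889.
Full years: 1890: 365; 1891: 365. Sum = 730.
Total: 234 + 730 + 64 = 1028 days.

1028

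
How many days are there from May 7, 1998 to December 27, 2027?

10826

From May 7, 1998 to May 7, 2027: 29 years, of which 7 contain a Feb 29 — 22×365 + 7×366 = 10592 days.
(2000 is a leap year (divisible by 400).)
May 2027: 31 − 7 = 24 days remain.
Then June (30), July (31), August (31), September (30), October (31), November (30): 30 + 31 + 31 + 30 + 31 + 30 = 183 days.
December 1–27, 2027: 27 days.
Residual: 234 days.
Total: 10826 days.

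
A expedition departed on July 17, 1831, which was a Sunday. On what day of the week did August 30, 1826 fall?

Wednesday

Count forward from the earlier date (August 30, 1826) to the later (July 17, 1831):
Day-of-year of August 30, 1826: 242.
Day-of-year of July 17, 1831: 198.
1826 has 365 days, so 365 − 242 = 123 days remain in 1826.
Full years: 1827: 365; 1828: 366; 1829: 365; 1830: 365. Sum = 1461.
Total: 123 + 1461 + 198 = 1782 days.
1782 mod 7 = 4, so 4 days before Sunday is Wednesday.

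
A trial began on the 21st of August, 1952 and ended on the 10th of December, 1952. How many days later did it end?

August 1952: 31 − 21 = 10 days remain.
Then September (30), October (31), November (30): 30 + 31 + 30 = 91 days.
December 1–10, 1952: 10 days.
Total: 10 + 91 + 10 = 111 days.

111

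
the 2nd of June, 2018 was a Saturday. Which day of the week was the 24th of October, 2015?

Saturday

Count forward from the earlier date (October 24, 2015) to the later (June 2, 2018):
October 24, 2015 → October 24, 2016: 366 days (2016 is a leap year).
October 24, 2016 → October 24, 2017: 365 days.
October 2017: 31 − 24 = 7 days remain.
Then November (30), December (31), January (31), February 2018 (28), March (31), April (30), May (31): 30 + 31 + 31 + 28 + 31 + 30 + 31 = 212 days.
June 1–2, 2018: 2 days.
Residual: 221 days.
Total: 952 days.
952 is a multiple of 7, so the 24th of October, 2015 falls on the same weekday: Saturday.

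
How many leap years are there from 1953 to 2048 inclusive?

24

Years divisible by 4: 1956, 1960, …, 2048 — 24 in all.
2000 is divisible by 400, so still leap.
No century exceptions apply. Count: 24.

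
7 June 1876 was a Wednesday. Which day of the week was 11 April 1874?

Saturday

Count forward from the earlier date (April 11, 1874) to the later (June 7, 1876):
April 1874: 30 − 11 = 19 days remain.
Then 25 full months totalling 762 days.
June 1–7, 1876: 7 days.
Total: 19 + 762 + 7 = 788 days.
788 mod 7 = 4, so 4 days before Wednesday is Saturday.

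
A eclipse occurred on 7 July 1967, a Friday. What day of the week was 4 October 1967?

Wednesday

July 1967: 31 − 7 = 24 days remain.
Then August (31), September (30): 31 + 30 = 61 days.
October 1–4, 1967: 4 days.
Total: 24 + 61 + 4 = 89 days.
89 mod 7 = 5, so 5 days after Friday is Wednesday.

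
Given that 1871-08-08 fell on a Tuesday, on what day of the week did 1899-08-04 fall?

From August 8, 1871 to August 8, 1898: 27 years, of which 7 contain a Feb 29 — 20×365 + 7×366 = 9862 days.
August 1898: 31 − 8 = 23 days remain.
Then 11 full months totalling 334 days.
August 1–4, 1899: 4 days.
Residual: 361 days.
Total: 10223 days.
10223 mod 7 = 3, so 3 days after Tuesday is Friday.

Friday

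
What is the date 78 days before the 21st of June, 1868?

the 4th of April, 1868

Count 78 days before June 21, 1868:
April 1868: 30 − 4 = 26 days remain.
Then May (31): 31 days.
June 1–21, 1868: 21 days.
Total: 26 + 31 + 21 = 78 days.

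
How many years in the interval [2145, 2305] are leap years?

38

Years divisible by 4: 2148, 2152, …, 2304 — 40 in all.
Of these, 2200, 2300 are divisible by 100 but not 400, so not leap.
Leap years: 40 − 2 = 38.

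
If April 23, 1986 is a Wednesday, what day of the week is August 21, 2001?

Day-of-year of April 23, 1986: 113.
Day-of-year of August 21, 2001: 233.
1986 has 365 days, so 365 − 113 = 252 days remain in 1986.
Full years 1987–2000: 10 common + 4 leap = 10×365 + 4×366 = 5114 days.
Total: 252 + 5114 + 233 = 5599 days.
5599 mod 7 = 6, so 6 days after Wednesday is Tuesday.

Tuesday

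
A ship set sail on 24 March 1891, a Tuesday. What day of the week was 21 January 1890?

Tuesday

Count forward from the earlier date (January 21, 1890) to the later (March 24, 1891):
Day-of-year of January 21, 1890: 21.
Day-of-year of March 24, 1891: 83.
1890 has 365 days, so 365 − 21 = 344 days remain in 1890.
Total: 344 + 83 = 427 days.
427 is a multiple of 7, so 21 January 1890 falls on the same weekday: Tuesday.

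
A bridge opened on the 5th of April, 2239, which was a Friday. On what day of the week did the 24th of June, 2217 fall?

Tuesday

Count forward from the earlier date (June 24, 2217) to the later (April 5, 2239):
From June 24, 2217 to June 24, 2238: 21 years, of which 5 contain a Feb 29 — 16×365 + 5×366 = 7670 days.
June 2238: 30 − 24 = 6 days remain.
Then 9 full months totalling 274 days.
April 1–5, 2239: 5 days.
Residual: 285 days.
Total: 7955 days.
7955 mod 7 = 3, so 3 days before Friday is Tuesday.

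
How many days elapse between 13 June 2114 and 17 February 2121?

2441

June 13, 2114 → June 13, 2115: 365 days.
June 13, 2115 → June 13, 2116: 366 days (2116 is a leap year).
June 13, 2116 → June 13, 2117: 365 days.
June 13, 2117 → June 13, 2118: 365 days.
June 13, 2118 → June 13, 2119: 365 days.
June 13, 2119 → June 13, 2120: 366 days (2120 is a leap year).
June 2120: 30 − 13 = 17 days remain.
Then July (31), August (31), September (30), October (31), November (30), December (31), January (31): 31 + 31 + 30 + 31 + 30 + 31 + 31 = 215 days.
February 1–17, 2121: 17 days (2121 is not a leap year).
Residual: 249 days.
Total: 2441 days.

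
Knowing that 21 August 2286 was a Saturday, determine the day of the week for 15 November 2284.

Count forward from the earlier date (November 15, 2284) to the later (August 21, 2286):
Day-of-year of November 15, 2284: 320.
Day-of-year of August 21, 2286: 233.
2284 has 366 days, so 366 − 320 = 46 days remain in 2284.
Full years: 2285: 365. Sum = 365.
Total: 46 + 365 + 233 = 644 days.
644 is a multiple of 7, so 15 November 2284 falls on the same weekday: Saturday.

Saturday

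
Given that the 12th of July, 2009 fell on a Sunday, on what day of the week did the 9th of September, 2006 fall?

Count forward from the earlier date (September 9, 2006) to the later (July 12, 2009):
September 9, 2006 → September 9, 2007: 365 days.
September 9, 2007 → September 9, 2008: 366 days (2008 is a leap year).
September 2008: 30 − 9 = 21 days remain.
Then 9 full months totalling 273 days.
July 1–12, 2009: 12 days.
Residual: 306 days.
Total: 1037 days.
1037 mod 7 = 1, so 1 day before Sunday is Saturday.

Saturday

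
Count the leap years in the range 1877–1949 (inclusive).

17

Years divisible by 4: 1880, 1884, …, 1948 — 18 in all.
Of these, 1900 is divisible by 100 but not 400, so not leap.
Leap years: 18 − 1 = 17.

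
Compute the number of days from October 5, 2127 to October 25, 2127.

20

Within October 2127: 25 − 5 = 20 days.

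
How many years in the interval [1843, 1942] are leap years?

24

Years divisible by 4: 1844, 1848, …, 1940 — 25 in all.
Of these, 1900 is divisible by 100 but not 400, so not leap.
Leap years: 25 − 1 = 24.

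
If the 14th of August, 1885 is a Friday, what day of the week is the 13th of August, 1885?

Thursday

Count forward from the earlier date (August 13, 1885) to the later (August 14, 1885):
Within August 1885: 14 − 13 = 1 day.
1 mod 7 = 1, so 1 day before Friday is Thursday.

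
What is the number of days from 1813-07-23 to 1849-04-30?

Day-of-year of July 23, 1813: 204.
Day-of-year of April 30, 1849: 120.
1813 has 365 days, so 365 − 204 = 161 days remain in 1813.
Full years 1814–1848: 26 common + 9 leap = 26×365 + 9×366 = 12784 days.
Total: 161 + 12784 + 120 = 13065 days.

13065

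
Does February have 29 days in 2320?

2320 is a leap year.

Yes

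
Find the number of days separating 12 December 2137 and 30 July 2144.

Day-of-year of December 12, 2137: 346.
Day-of-year of July 30, 2144: 212.
2137 has 365 days, so 365 − 346 = 19 days remain in 2137.
Full years: 2138: 365; 2139: 365; 2140: 366; 2141: 365; 2142: 365; 2143: 365. Sum = 2191.
Total: 19 + 2191 + 212 = 2422 days.

2422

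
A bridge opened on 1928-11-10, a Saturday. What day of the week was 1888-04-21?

Saturday

Count forward from the earlier date (April 21, 1888) to the later (November 10, 1928):
From April 21, 1888 to April 21, 1928: 40 years, of which 9 contain a Feb 29 — 31×365 + 9×366 = 14609 days.
(1900 is not a leap year (divisible by 100 but not 400).)
April 1928: 30 − 21 = 9 days remain.
Then May (31), June (30), July (31), August (31), September (30), October (31): 31 + 30 + 31 + 31 + 30 + 31 = 184 days.
November 1–10, 1928: 10 days.
Residual: 203 days.
Total: 14812 days.
14812 is a multiple of 7, so 1888-04-21 falls on the same weekday: Saturday.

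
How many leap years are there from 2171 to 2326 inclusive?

Years divisible by 4: 2172, 2176, …, 2324 — 39 in all.
Of these, 2200, 2300 are divisible by 100 but not 400, so not leap.
Leap years: 39 − 2 = 37.

37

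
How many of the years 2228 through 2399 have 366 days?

42

Years divisible by 4: 2228, 2232, …, 2396 — 43 in all.
Of these, 2300 is divisible by 100 but not 400, so not leap.
Leap years: 43 − 1 = 42.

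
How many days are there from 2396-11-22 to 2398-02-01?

436

November 22, 2396 → November 22, 2397: 365 days.
November 2397: 30 − 22 = 8 days remain.
Then December (31), January (31): 31 + 31 = 62 days.
February 1, 2398: 1 day (2398 is not a leap year).
Residual: 71 days.
Total: 436 days.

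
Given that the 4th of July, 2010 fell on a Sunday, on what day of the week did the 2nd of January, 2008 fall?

Count forward from the earlier date (January 2, 2008) to the later (July 4, 2010):
Day-of-year of January 2, 2008: 2.
Day-of-year of July 4, 2010: 185.
2008 has 366 days, so 366 − 2 = 364 days remain in 2008.
Full years: 2009: 365. Sum = 365.
Total: 364 + 365 + 185 = 914 days.
914 mod 7 = 4, so 4 days before Sunday is Wednesday.

Wednesday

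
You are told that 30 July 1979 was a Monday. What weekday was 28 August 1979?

July 1979: 31 − 30 = 1 day remains.
August 1–28, 1979: 28 days.
Total: 1 + 28 = 29 days.
29 mod 7 = 1, so 1 day after Monday is Tuesday.

Tuesday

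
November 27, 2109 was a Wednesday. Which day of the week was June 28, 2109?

Count forward from the earlier date (June 28, 2109) to the later (November 27, 2109):
June 2109: 30 − 28 = 2 days remain.
Then July (31), August (31), September (30), October (31): 31 + 31 + 30 + 31 = 123 days.
November 1–27, 2109: 27 days.
Total: 2 + 123 + 27 = 152 days.
152 mod 7 = 5, so 5 days before Wednesday is Friday.

Friday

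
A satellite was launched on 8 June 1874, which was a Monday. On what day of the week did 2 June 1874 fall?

Count forward from the earlier date (June 2, 1874) to the later (June 8, 1874):
Within June 1874: 8 − 2 = 6 days.
6 mod 7 = 6, so 6 days before Monday is Tuesday.

Tuesday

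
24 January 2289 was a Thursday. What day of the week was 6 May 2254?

Saturday

Count forward from the earlier date (May 6, 2254) to the later (January 24, 2289):
From May 6, 2254 to May 6, 2288: 34 years, of which 9 contain a Feb 29 — 25×365 + 9×366 = 12419 days.
May 2288: 31 − 6 = 25 days remain.
Then June (30), July (31), August (31), September (30), October (31), November (30), December (31): 30 + 31 + 31 + 30 + 31 + 30 + 31 = 214 days.
January 1–24, 2289: 24 days.
Residual: 263 days.
Total: 12682 days.
12682 mod 7 = 5, so 5 days before Thursday is Saturday.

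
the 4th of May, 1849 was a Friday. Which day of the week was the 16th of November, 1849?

May 1849: 31 − 4 = 27 days remain.
Then June (30), July (31), August (31), September (30), October (31): 30 + 31 + 31 + 30 + 31 = 153 days.
November 1–16, 1849: 16 days.
Total: 27 + 153 + 16 = 196 days.
196 is a multiple of 7, so the 16th of November, 1849 falls on the same weekday: Friday.

Friday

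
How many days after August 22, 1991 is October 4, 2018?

From August 22, 1991 to August 22, 2018: 27 years, of which 7 contain a Feb 29 — 20×365 + 7×366 = 9862 days.
(2000 is a leap year (divisible by 400).)
August 2018: 31 − 22 = 9 days remain.
Then September (30): 30 days.
October 1–4, 2018: 4 days.
Residual: 43 days.
Total: 9905 days.

9905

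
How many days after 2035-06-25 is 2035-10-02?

99

June 2035: 30 − 25 = 5 days remain.
Then July (31), August (31), September (30): 31 + 31 + 30 = 92 days.
October 1–2, 2035: 2 days.
Total: 5 + 92 + 2 = 99 days.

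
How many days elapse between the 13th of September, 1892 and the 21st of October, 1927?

12820

Day-of-year of September 13, 1892: 257.
Day-of-year of October 21, 1927: 294.
1892 has 366 days, so 366 − 257 = 109 days remain in 1892.
Full years 1893–1926: 27 common + 7 leap = 27×365 + 7×366 = 12417 days.
Total: 109 + 12417 + 294 = 12820 days.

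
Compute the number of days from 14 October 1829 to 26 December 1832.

1169

Day-of-year of October 14, 1829: 287.
Day-of-year of December 26, 1832: 361.
1829 has 365 days, so 365 − 287 = 78 days remain in 1829.
Full years: 1830: 365; 1831: 365. Sum = 730.
Total: 78 + 730 + 361 = 1169 days.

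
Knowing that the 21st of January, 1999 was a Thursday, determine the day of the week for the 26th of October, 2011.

Wednesday

From January 21, 1999 to January 21, 2011: 12 years, of which 3 contain a Feb 29 — 9×365 + 3×366 = 4383 days.
(2000 is a leap year (divisible by 400).)
January 2011: 31 − 21 = 10 days remain.
Then February 2011 (28), March (31), April (30), May (31), June (30), July (31), August (31), September (30): 28 + 31 + 30 + 31 + 30 + 31 + 31 + 30 = 242 days.
October 1–26, 2011: 26 days.
Residual: 278 days.
Total: 4661 days.
4661 mod 7 = 6, so 6 days after Thursday is Wednesday.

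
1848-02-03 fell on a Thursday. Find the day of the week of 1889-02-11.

Monday

From February 3, 1848 to February 3, 1889: 41 years, of which 11 contain a Feb 29 — 30×365 + 11×366 = 14976 days.
Within February 1889: 11 − 3 = 8 days.
Total: 14984 days.
14984 mod 7 = 4, so 4 days after Thursday is Monday.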